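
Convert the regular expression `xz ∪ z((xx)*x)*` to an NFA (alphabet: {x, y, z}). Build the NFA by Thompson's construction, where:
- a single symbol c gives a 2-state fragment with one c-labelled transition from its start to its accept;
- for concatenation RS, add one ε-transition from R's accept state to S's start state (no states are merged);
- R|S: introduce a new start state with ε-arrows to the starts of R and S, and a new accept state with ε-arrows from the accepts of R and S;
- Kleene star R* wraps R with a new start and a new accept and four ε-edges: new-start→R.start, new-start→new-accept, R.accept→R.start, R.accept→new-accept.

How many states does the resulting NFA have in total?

18

Building bottom-up:
Each of the 6 symbol leaves contributes a 2-state fragment.
  xz : 4 states
  xx : 4 states
  (xx)* : 6 states
  (xx)*x : 8 states
  ((xx)*x)* : 10 states
  z((xx)*x)* : 12 states
  xz ∪ z((xx)*x)* : 18 states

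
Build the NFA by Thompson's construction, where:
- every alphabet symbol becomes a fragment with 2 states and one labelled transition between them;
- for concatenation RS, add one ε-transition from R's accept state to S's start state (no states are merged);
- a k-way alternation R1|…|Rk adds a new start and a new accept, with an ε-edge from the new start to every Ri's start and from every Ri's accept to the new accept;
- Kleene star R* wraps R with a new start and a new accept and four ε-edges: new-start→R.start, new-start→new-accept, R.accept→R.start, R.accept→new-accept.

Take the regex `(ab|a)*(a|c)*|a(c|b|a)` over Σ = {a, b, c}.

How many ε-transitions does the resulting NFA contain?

By structural recursion:
Each of the 9 symbol leaves contributes 0 ε-transitions.
  ab → 1 ε-transition
  ab|a → 5 ε-transitions
  (ab|a)* → 9 ε-transitions
  a|c → 4 ε-transitions
  (a|c)* → 8 ε-transitions
  (ab|a)*(a|c)* → 18 ε-transitions
  c|b|a → 6 ε-transitions
  a(c|b|a) → 7 ε-transitions
  (ab|a)*(a|c)*|a(c|b|a) → 29 ε-transitions

29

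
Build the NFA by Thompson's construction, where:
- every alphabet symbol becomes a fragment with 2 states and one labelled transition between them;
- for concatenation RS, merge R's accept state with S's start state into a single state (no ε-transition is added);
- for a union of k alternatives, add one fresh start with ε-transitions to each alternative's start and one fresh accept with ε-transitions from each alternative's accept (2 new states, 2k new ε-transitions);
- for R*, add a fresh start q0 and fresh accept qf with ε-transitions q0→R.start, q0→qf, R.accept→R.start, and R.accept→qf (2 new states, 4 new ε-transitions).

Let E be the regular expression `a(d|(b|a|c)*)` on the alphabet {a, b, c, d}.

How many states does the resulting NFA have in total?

15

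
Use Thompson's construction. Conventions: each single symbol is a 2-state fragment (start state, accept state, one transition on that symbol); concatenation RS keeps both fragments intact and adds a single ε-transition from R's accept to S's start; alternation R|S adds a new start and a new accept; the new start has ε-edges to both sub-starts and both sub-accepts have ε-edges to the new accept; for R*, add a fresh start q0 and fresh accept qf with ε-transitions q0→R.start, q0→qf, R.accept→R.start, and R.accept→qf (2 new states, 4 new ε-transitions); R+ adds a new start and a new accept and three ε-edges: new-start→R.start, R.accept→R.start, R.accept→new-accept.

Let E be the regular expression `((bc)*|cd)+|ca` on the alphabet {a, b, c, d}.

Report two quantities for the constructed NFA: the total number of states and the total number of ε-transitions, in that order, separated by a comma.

20, 18

Per subexpression:
Each of the 6 symbol leaves contributes 2 states and 0 ε-transitions.
  bc → 4 states, 1 ε-transition
  (bc)* → 6 states, 5 ε-transitions
  cd → 4 states, 1 ε-transition
  (bc)*|cd → 12 states, 10 ε-transitions
  ((bc)*|cd)+ → 14 states, 13 ε-transitions
  ca → 4 states, 1 ε-transition
  ((bc)*|cd)+|ca → 20 states, 18 ε-transitions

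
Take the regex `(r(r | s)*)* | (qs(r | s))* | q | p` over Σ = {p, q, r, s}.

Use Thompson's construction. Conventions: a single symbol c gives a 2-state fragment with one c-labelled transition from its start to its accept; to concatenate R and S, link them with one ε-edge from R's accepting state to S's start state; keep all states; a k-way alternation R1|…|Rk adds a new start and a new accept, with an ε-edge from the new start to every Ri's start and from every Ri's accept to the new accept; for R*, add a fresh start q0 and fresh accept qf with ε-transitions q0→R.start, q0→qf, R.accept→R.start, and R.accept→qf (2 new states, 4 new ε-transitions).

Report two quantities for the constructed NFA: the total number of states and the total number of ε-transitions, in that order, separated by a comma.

Per subexpression:
Each of the 9 symbol leaves contributes 2 states and 0 ε-transitions.
  r | s → 6 states, 4 ε-transitions
  (r | s)* → 8 states, 8 ε-transitions
  r(r | s)* → 10 states, 9 ε-transitions
  (r(r | s)*)* → 12 states, 13 ε-transitions
  r | s → 6 states, 4 ε-transitions
  qs(r | s) → 10 states, 6 ε-transitions
  (qs(r | s))* → 12 states, 10 ε-transitions
  (r(r | s)*)* | (qs(r | s))* | q | p → 30 states, 31 ε-transitions

30, 31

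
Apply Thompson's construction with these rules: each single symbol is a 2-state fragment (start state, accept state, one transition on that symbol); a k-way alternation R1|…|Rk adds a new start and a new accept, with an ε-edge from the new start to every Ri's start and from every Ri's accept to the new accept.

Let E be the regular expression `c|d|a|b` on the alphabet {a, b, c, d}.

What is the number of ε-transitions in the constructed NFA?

Per subexpression:
Each of the 4 symbol leaves contributes 0 ε-transitions.
  c|d|a|b = 8 ε-transitions

8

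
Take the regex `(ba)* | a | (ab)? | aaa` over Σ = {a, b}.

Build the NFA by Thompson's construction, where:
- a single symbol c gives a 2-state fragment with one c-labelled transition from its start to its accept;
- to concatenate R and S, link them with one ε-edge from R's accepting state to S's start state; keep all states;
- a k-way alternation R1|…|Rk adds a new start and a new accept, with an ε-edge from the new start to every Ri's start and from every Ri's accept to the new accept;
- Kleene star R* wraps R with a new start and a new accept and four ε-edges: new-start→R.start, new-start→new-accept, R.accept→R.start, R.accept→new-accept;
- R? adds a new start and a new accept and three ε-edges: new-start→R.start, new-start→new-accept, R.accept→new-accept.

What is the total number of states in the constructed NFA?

22

Building bottom-up:
Each of the 8 symbol leaves contributes a 2-state fragment.
  ba — 4 states
  (ba)* — 6 states
  ab — 4 states
  (ab)? — 6 states
  aaa — 6 states
  (ba)* | a | (ab)? | aaa — 22 states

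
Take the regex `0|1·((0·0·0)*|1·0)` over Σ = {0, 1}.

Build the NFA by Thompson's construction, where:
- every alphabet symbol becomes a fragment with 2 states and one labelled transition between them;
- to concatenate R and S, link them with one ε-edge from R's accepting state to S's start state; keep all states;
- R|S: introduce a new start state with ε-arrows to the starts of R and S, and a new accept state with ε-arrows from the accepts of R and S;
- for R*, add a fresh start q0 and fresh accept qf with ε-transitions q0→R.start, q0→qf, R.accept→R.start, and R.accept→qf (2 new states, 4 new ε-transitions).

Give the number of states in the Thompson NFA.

20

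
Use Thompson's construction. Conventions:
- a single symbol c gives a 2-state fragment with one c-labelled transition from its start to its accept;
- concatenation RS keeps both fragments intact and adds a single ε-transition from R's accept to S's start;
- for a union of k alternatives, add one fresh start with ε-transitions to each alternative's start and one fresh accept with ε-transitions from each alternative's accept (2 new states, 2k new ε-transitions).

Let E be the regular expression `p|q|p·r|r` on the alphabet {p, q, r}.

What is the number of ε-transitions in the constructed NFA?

Per subexpression:
Each of the 5 symbol leaves contributes 0 ε-transitions.
  p·r = 1 ε-transition
  p|q|p·r|r = 9 ε-transitions

9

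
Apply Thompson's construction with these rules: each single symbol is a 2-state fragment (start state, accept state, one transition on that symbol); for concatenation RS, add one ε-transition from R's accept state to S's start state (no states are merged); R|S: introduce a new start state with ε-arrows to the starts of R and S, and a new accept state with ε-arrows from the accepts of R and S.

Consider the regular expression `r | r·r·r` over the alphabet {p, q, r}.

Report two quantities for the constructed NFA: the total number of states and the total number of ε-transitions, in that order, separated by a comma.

Recursing over subexpressions:
Each of the 4 symbol leaves contributes 2 states and 0 ε-transitions.
  r·r·r → 6 states, 2 ε-transitions
  r | r·r·r → 10 states, 6 ε-transitions

10, 6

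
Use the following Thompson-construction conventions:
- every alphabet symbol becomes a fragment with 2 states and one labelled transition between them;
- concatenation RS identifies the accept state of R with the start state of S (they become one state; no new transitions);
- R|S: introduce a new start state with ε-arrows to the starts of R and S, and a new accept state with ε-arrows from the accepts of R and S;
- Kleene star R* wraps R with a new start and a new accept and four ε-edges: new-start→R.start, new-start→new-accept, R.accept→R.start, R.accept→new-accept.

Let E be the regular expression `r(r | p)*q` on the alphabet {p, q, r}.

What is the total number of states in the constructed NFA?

10

Per subexpression:
Each of the 4 symbol leaves contributes a 2-state fragment.
  r | p → 6 states
  (r | p)* → 8 states
  r(r | p)*q → 10 states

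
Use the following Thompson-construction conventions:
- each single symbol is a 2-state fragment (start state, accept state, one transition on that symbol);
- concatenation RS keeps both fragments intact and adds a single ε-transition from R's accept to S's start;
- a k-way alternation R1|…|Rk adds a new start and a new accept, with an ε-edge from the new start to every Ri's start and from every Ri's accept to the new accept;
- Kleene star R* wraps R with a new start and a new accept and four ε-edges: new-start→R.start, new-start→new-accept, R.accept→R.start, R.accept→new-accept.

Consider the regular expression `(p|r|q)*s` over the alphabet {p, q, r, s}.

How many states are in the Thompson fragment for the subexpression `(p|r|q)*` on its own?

Fragment for `(p|r|q)*`:
Each of the 3 symbol leaves contributes a 2-state fragment.
  p|r|q — 8 states
  (p|r|q)* — 10 states

10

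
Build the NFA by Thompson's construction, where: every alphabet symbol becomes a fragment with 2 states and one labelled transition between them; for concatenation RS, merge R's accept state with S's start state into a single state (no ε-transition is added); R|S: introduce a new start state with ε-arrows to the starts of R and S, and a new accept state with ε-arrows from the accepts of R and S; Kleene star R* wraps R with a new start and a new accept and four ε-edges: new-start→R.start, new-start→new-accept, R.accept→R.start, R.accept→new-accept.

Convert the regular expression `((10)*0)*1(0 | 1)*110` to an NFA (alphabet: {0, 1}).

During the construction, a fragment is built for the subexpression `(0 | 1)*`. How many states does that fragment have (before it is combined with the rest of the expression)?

8

Fragment for `(0 | 1)*`:
Each of the 2 symbol leaves contributes a 2-state fragment.
  0 | 1 — 6 states
  (0 | 1)* — 8 states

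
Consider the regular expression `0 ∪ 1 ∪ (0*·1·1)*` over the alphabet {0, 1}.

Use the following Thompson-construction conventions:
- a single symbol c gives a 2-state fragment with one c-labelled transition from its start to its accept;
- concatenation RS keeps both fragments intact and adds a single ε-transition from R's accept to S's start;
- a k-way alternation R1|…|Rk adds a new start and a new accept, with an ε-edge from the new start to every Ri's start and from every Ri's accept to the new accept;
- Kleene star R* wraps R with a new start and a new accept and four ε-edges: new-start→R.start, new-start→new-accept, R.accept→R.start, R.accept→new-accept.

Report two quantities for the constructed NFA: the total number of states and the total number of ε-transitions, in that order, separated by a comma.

Recursing over subexpressions:
Each of the 5 symbol leaves contributes 2 states and 0 ε-transitions.
  0* = 4 states, 4 ε-transitions
  0*·1·1 = 8 states, 6 ε-transitions
  (0*·1·1)* = 10 states, 10 ε-transitions
  0 ∪ 1 ∪ (0*·1·1)* = 16 states, 16 ε-transitions

16, 16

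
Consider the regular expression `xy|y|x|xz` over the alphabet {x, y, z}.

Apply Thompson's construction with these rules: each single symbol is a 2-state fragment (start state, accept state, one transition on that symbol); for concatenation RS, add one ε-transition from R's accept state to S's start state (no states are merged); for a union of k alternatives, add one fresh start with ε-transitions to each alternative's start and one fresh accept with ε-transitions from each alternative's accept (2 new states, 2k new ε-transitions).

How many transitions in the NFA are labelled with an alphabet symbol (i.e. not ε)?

6

By structural recursion:
Each of the 6 symbol leaves contributes exactly 1 symbol transition.
  xy — 2 symbol transitions
  xz — 2 symbol transitions
  xy|y|x|xz — 6 symbol transitions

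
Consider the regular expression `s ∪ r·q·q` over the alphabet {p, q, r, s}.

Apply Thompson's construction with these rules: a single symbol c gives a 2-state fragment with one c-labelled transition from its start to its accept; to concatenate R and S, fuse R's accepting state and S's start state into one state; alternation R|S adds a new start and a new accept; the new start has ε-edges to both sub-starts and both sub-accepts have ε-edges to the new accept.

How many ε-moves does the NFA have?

By structural recursion:
Each of the 4 symbol leaves contributes 0 ε-transitions.
  r·q·q — 0 ε-transitions
  s ∪ r·q·q — 4 ε-transitions

4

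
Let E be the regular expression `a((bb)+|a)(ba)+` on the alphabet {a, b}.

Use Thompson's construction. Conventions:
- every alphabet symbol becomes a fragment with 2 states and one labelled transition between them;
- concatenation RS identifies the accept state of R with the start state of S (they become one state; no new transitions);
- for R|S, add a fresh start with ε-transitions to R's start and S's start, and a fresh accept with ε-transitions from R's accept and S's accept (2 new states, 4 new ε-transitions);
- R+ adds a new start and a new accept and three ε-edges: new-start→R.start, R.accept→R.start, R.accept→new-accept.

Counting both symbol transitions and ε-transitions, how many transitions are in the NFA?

16

Recursing over subexpressions:
Each of the 6 symbol leaves contributes 1 transition (1 symbol, 0 ε).
  bb : 2 transitions (2 symbol, 0 ε)
  (bb)+ : 5 transitions (2 symbol, 3 ε)
  (bb)+|a : 10 transitions (3 symbol, 7 ε)
  ba : 2 transitions (2 symbol, 0 ε)
  (ba)+ : 5 transitions (2 symbol, 3 ε)
  a((bb)+|a)(ba)+ : 16 transitions (6 symbol, 10 ε)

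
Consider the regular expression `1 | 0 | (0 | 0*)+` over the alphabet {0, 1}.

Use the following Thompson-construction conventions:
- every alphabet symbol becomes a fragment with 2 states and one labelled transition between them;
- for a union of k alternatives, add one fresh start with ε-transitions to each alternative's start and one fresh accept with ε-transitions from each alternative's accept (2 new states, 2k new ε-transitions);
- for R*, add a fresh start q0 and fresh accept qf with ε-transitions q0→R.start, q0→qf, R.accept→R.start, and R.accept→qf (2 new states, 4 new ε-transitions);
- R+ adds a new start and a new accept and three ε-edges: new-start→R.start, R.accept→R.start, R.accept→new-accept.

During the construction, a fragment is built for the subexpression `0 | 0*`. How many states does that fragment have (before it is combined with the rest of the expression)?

Fragment for `0 | 0*`:
Each of the 2 symbol leaves contributes a 2-state fragment.
  0* — 4 states
  0 | 0* — 8 states

8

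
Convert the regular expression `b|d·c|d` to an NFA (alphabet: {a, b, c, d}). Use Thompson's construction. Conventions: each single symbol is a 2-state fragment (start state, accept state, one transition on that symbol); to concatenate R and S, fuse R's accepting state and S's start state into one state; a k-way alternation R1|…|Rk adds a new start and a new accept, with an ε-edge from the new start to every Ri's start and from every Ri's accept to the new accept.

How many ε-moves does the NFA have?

Building bottom-up:
Each of the 4 symbol leaves contributes 0 ε-transitions.
  d·c → 0 ε-transitions
  b|d·c|d → 6 ε-transitions

6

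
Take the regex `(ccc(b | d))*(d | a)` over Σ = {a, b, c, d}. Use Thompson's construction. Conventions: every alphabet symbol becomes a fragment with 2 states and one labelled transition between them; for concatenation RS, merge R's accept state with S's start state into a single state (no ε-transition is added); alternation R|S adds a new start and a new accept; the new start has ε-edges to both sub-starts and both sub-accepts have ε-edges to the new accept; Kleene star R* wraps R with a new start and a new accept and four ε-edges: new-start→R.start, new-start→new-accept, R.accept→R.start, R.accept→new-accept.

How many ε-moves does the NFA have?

12

By structural recursion:
Each of the 7 symbol leaves contributes 0 ε-transitions.
  b | d : 4 ε-transitions
  ccc(b | d) : 4 ε-transitions
  (ccc(b | d))* : 8 ε-transitions
  d | a : 4 ε-transitions
  (ccc(b | d))*(d | a) : 12 ε-transitions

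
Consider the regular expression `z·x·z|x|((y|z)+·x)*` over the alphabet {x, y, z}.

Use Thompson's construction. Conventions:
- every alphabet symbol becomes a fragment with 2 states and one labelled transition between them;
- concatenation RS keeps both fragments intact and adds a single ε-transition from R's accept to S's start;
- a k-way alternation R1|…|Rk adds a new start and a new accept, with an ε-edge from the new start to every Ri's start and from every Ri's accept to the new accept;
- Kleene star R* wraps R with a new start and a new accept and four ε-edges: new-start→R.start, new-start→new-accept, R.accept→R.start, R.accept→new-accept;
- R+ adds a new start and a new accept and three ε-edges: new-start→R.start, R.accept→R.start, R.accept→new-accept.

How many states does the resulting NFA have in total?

22

By structural recursion:
Each of the 7 symbol leaves contributes a 2-state fragment.
  z·x·z → 6 states
  y|z → 6 states
  (y|z)+ → 8 states
  (y|z)+·x → 10 states
  ((y|z)+·x)* → 12 states
  z·x·z|x|((y|z)+·x)* → 22 states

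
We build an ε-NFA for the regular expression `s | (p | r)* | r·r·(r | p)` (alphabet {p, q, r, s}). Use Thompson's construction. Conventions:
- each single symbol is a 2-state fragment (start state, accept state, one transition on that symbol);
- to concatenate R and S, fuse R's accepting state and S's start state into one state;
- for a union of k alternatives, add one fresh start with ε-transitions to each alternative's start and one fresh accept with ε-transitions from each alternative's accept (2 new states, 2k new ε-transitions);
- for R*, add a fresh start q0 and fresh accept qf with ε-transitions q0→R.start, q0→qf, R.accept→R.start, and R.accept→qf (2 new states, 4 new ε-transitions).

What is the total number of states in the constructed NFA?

Bottom-up over the parse tree:
Each of the 7 symbol leaves contributes a 2-state fragment.
  p | r = 6 states
  (p | r)* = 8 states
  r | p = 6 states
  r·r·(r | p) = 8 states
  s | (p | r)* | r·r·(r | p) = 20 states

20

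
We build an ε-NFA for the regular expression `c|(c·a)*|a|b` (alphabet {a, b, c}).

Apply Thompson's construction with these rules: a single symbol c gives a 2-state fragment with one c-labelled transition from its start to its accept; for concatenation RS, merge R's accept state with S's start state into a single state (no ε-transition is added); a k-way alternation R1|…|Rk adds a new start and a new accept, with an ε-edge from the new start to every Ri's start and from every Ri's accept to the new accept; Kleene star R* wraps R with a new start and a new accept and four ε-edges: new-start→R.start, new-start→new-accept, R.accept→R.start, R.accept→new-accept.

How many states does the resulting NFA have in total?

13

Bottom-up over the parse tree:
Each of the 5 symbol leaves contributes a 2-state fragment.
  c·a = 3 states
  (c·a)* = 5 states
  c|(c·a)*|a|b = 13 states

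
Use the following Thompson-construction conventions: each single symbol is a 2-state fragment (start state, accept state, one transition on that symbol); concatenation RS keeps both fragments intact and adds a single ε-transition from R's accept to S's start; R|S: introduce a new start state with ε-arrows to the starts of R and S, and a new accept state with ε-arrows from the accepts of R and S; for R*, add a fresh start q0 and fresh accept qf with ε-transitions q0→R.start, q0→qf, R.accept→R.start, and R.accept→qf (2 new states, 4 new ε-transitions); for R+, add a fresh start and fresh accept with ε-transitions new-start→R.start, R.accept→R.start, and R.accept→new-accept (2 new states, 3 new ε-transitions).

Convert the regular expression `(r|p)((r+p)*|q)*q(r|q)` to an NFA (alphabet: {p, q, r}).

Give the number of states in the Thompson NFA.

Building bottom-up:
Each of the 8 symbol leaves contributes a 2-state fragment.
  r|p → 6 states
  r+ → 4 states
  r+p → 6 states
  (r+p)* → 8 states
  (r+p)*|q → 12 states
  ((r+p)*|q)* → 14 states
  r|q → 6 states
  (r|p)((r+p)*|q)*q(r|q) → 28 states

28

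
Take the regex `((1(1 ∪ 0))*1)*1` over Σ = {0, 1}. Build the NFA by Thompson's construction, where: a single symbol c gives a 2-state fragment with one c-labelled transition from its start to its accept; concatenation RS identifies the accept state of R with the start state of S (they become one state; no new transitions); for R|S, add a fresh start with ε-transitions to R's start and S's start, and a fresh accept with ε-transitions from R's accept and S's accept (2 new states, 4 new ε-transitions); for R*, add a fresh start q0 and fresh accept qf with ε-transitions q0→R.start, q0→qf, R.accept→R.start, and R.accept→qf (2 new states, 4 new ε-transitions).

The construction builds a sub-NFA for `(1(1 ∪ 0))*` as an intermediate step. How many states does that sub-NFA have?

9

Fragment for `(1(1 ∪ 0))*`:
Each of the 3 symbol leaves contributes a 2-state fragment.
  1 ∪ 0 — 6 states
  1(1 ∪ 0) — 7 states
  (1(1 ∪ 0))* — 9 states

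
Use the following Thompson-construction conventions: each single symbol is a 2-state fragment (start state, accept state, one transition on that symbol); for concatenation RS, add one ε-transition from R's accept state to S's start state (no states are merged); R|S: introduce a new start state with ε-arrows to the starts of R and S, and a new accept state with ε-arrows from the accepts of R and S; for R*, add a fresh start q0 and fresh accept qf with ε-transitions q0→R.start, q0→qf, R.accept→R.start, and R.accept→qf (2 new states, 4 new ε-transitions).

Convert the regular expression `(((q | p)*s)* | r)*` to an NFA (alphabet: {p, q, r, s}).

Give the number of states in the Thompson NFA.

By structural recursion:
Each of the 4 symbol leaves contributes a 2-state fragment.
  q | p → 6 states
  (q | p)* → 8 states
  (q | p)*s → 10 states
  ((q | p)*s)* → 12 states
  ((q | p)*s)* | r → 16 states
  (((q | p)*s)* | r)* → 18 states

18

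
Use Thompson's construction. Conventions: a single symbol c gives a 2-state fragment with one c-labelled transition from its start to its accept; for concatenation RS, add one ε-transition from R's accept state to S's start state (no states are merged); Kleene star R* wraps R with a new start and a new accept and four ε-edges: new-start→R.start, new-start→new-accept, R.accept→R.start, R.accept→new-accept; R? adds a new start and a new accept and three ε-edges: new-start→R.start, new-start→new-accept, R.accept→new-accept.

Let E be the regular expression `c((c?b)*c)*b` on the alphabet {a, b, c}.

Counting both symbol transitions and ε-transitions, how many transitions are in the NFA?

20

Bottom-up over the parse tree:
Each of the 5 symbol leaves contributes 1 transition (1 symbol, 0 ε).
  c? — 4 transitions (1 symbol, 3 ε)
  c?b — 6 transitions (2 symbol, 4 ε)
  (c?b)* — 10 transitions (2 symbol, 8 ε)
  (c?b)*c — 12 transitions (3 symbol, 9 ε)
  ((c?b)*c)* — 16 transitions (3 symbol, 13 ε)
  c((c?b)*c)*b — 20 transitions (5 symbol, 15 ε)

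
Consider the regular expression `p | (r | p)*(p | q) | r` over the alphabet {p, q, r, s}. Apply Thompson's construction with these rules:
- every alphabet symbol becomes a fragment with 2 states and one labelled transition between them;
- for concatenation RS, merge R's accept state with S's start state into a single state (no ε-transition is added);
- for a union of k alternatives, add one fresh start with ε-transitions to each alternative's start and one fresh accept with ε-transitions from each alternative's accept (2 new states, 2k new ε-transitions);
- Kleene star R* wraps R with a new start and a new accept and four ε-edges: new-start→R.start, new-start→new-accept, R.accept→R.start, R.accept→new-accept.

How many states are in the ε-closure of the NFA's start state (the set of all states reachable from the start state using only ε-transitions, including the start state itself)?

10

Compute the ε-closure size of each fragment's start state recursively; a symbol fragment's start has no outgoing ε-edge, so its closure is just itself (size 1).
  r | p — |closure| = 1 + 1 + 1 = 3 (the new accept is not ε-reachable since no branch accepts ε)
  (r | p)* — |closure| = 1 (new start) + 3 (body) + 1 (new accept) = 5
  p | q — |closure| = 1 + 1 + 1 = 3 (the new accept is not ε-reachable since no branch accepts ε)
  (r | p)*(p | q) — |closure| = 5 + (3−1) = 7 (closure spills across the concat boundary because the left factor accepts ε)
  p | (r | p)*(p | q) | r — |closure| = 1 + 1 + 7 + 1 = 10 (the new accept is not ε-reachable since no branch accepts ε)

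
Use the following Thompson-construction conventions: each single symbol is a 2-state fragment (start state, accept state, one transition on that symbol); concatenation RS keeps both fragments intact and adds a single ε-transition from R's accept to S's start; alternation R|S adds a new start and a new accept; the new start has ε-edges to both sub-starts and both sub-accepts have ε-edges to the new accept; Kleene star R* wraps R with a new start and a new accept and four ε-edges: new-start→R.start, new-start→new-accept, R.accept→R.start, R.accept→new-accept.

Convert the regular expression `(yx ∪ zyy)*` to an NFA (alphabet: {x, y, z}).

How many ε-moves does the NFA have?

11

Bottom-up over the parse tree:
Each of the 5 symbol leaves contributes 0 ε-transitions.
  yx → 1 ε-transition
  zyy → 2 ε-transitions
  yx ∪ zyy → 7 ε-transitions
  (yx ∪ zyy)* → 11 ε-transitions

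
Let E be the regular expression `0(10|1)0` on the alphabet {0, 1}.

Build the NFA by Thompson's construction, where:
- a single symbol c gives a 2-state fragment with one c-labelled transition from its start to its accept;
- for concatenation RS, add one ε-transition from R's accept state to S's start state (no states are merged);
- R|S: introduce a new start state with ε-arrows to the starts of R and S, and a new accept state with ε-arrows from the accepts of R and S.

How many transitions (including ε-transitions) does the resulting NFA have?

12

By structural recursion:
Each of the 5 symbol leaves contributes 1 transition (1 symbol, 0 ε).
  10 → 3 transitions (2 symbol, 1 ε)
  10|1 → 8 transitions (3 symbol, 5 ε)
  0(10|1)0 → 12 transitions (5 symbol, 7 ε)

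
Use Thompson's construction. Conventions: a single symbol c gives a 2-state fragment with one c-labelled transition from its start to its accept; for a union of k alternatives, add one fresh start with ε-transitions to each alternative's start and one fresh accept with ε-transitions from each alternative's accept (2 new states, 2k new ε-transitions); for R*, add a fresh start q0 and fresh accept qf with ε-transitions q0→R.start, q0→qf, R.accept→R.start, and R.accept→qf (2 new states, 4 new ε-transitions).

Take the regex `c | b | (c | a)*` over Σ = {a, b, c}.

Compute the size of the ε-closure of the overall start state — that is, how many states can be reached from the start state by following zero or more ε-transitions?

9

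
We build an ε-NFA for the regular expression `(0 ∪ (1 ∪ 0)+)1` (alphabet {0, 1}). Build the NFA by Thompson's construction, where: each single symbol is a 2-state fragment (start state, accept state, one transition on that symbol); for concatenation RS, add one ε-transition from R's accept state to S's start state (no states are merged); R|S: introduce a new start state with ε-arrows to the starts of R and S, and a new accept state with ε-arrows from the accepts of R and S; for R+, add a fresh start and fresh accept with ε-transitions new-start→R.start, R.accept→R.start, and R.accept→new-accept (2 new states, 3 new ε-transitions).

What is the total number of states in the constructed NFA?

14

Bottom-up over the parse tree:
Each of the 4 symbol leaves contributes a 2-state fragment.
  1 ∪ 0 — 6 states
  (1 ∪ 0)+ — 8 states
  0 ∪ (1 ∪ 0)+ — 12 states
  (0 ∪ (1 ∪ 0)+)1 — 14 states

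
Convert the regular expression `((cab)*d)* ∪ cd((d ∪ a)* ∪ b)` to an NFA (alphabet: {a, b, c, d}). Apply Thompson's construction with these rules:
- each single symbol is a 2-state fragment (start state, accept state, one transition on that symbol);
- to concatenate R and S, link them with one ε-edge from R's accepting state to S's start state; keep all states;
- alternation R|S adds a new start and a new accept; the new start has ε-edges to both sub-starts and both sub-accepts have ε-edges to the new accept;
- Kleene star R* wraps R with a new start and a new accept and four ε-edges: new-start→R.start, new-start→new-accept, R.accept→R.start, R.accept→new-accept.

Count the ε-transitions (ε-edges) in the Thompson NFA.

Building bottom-up:
Each of the 9 symbol leaves contributes 0 ε-transitions.
  cab — 2 ε-transitions
  (cab)* — 6 ε-transitions
  (cab)*d — 7 ε-transitions
  ((cab)*d)* — 11 ε-transitions
  d ∪ a — 4 ε-transitions
  (d ∪ a)* — 8 ε-transitions
  (d ∪ a)* ∪ b — 12 ε-transitions
  cd((d ∪ a)* ∪ b) — 14 ε-transitions
  ((cab)*d)* ∪ cd((d ∪ a)* ∪ b) — 29 ε-transitions

29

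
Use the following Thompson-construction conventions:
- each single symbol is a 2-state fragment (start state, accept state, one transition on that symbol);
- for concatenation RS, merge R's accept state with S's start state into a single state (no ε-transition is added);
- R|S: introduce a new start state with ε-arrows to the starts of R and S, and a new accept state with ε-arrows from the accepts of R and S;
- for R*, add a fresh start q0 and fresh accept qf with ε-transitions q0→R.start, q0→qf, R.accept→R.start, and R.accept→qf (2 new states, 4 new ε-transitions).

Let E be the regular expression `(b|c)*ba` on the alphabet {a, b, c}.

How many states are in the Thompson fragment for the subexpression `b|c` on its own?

Fragment for `b|c`:
Each of the 2 symbol leaves contributes a 2-state fragment.
  b|c → 6 states

6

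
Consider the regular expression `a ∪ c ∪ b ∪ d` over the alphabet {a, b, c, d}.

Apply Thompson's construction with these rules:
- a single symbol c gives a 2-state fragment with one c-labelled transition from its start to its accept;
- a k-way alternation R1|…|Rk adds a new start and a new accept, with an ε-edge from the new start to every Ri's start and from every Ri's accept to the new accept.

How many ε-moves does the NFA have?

Bottom-up over the parse tree:
Each of the 4 symbol leaves contributes 0 ε-transitions.
  a ∪ c ∪ b ∪ d → 8 ε-transitions

8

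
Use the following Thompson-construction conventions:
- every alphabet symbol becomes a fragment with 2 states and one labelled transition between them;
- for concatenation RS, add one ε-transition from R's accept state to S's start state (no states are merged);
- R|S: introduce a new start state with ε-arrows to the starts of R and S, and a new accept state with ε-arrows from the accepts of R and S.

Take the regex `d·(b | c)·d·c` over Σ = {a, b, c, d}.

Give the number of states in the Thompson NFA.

Bottom-up over the parse tree:
Each of the 5 symbol leaves contributes a 2-state fragment.
  b | c → 6 states
  d·(b | c)·d·c → 12 states

12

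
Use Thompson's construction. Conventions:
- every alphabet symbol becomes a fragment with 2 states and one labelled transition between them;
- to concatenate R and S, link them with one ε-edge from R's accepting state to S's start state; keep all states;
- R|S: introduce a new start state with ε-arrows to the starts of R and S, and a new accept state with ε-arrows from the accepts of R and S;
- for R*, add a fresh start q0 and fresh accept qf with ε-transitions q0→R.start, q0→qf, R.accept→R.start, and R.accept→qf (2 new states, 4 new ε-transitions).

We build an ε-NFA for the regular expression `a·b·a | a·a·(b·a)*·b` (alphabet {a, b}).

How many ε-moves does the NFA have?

Bottom-up over the parse tree:
Each of the 8 symbol leaves contributes 0 ε-transitions.
  a·b·a → 2 ε-transitions
  b·a → 1 ε-transition
  (b·a)* → 5 ε-transitions
  a·a·(b·a)*·b → 8 ε-transitions
  a·b·a | a·a·(b·a)*·b → 14 ε-transitions

14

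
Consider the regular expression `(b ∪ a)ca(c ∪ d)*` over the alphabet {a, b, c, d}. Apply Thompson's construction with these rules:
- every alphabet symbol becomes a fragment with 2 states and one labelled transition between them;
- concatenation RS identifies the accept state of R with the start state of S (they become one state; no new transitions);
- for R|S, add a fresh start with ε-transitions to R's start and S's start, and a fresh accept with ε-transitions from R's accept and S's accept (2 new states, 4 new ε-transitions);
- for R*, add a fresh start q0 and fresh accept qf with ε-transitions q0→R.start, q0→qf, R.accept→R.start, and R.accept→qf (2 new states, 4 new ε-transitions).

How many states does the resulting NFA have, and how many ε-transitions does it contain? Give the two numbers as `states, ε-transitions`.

15, 12

By structural recursion:
Each of the 6 symbol leaves contributes 2 states and 0 ε-transitions.
  b ∪ a — 6 states, 4 ε-transitions
  c ∪ d — 6 states, 4 ε-transitions
  (c ∪ d)* — 8 states, 8 ε-transitions
  (b ∪ a)ca(c ∪ d)* — 15 states, 12 ε-transitions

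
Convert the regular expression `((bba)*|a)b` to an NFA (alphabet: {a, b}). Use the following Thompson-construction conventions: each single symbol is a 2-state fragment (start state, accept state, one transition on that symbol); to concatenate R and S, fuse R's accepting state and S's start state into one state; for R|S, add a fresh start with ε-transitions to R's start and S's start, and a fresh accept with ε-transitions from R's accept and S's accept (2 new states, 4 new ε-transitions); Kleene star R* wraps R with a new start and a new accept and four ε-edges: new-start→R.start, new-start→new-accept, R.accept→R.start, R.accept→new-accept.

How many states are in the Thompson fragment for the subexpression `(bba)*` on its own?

6

Fragment for `(bba)*`:
Each of the 3 symbol leaves contributes a 2-state fragment.
  bba = 4 states
  (bba)* = 6 states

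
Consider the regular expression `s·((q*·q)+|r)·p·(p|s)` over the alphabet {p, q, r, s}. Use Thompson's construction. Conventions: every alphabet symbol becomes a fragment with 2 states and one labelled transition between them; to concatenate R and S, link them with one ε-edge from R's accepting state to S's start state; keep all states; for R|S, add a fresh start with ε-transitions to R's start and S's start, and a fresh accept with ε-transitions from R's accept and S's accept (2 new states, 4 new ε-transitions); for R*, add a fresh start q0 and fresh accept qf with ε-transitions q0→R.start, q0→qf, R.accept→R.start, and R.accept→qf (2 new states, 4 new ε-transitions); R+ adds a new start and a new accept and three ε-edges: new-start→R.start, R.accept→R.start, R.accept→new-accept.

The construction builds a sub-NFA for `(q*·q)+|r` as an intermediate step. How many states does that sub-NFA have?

Fragment for `(q*·q)+|r`:
Each of the 3 symbol leaves contributes a 2-state fragment.
  q* = 4 states
  q*·q = 6 states
  (q*·q)+ = 8 states
  (q*·q)+|r = 12 states

12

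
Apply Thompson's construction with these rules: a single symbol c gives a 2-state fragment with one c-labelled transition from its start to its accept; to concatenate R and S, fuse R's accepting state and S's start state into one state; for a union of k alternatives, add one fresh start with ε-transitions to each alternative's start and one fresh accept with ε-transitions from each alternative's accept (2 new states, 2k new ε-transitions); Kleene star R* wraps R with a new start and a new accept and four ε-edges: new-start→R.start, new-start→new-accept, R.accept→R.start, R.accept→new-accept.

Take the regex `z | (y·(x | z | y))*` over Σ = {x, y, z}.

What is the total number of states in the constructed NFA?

By structural recursion:
Each of the 5 symbol leaves contributes a 2-state fragment.
  x | z | y = 8 states
  y·(x | z | y) = 9 states
  (y·(x | z | y))* = 11 states
  z | (y·(x | z | y))* = 15 states

15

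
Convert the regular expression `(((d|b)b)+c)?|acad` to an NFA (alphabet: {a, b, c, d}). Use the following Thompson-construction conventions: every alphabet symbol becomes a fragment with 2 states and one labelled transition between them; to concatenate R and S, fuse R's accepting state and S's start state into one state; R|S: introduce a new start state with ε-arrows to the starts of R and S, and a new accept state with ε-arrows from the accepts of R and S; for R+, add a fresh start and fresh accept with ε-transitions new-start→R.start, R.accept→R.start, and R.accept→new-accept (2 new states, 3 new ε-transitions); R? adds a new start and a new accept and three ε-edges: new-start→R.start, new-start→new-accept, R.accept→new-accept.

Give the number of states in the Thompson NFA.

19

Per subexpression:
Each of the 8 symbol leaves contributes a 2-state fragment.
  d|b = 6 states
  (d|b)b = 7 states
  ((d|b)b)+ = 9 states
  ((d|b)b)+c = 10 states
  (((d|b)b)+c)? = 12 states
  acad = 5 states
  (((d|b)b)+c)?|acad = 19 states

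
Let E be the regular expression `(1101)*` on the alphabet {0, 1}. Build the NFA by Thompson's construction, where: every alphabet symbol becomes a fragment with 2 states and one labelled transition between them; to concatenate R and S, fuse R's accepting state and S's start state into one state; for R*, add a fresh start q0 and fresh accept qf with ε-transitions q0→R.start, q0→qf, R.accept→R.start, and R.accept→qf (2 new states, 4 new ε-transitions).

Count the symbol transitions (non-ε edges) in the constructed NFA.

Building bottom-up:
Each of the 4 symbol leaves contributes exactly 1 symbol transition.
  1101 — 4 symbol transitions
  (1101)* — 4 symbol transitions

4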